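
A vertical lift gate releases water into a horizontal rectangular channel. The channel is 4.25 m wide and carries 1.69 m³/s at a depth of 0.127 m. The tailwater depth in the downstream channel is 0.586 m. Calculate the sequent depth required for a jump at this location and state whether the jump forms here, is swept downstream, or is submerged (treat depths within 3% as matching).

q = Q/b = 1.69/4.25 = 0.398 m²/s; V₁ = q/y₁ = 3.13 m/s. Fr₁ = V₁/√(g·y₁) = 2.81.
Sequent-depth ratio: y₂/y₁ = ½[√(1 + 8Fr₁²) − 1] = ½[√63.95 − 1] = 3.50.
y₂ = 3.50 × 0.127 = 0.444 m.
Tailwater y_tw = 0.586 m: y_tw > y₂, so the jump is submerged.

y₂ = 0.444 m; the jump is submerged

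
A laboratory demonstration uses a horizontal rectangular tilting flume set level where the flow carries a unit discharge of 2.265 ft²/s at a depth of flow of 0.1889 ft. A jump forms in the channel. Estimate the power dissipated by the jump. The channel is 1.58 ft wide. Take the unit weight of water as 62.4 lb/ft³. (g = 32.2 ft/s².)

V₁ = q/y₁ = 2.265/0.1889 = 11.99 ft/s. Fr₁ = V₁/√(g·y₁) = 11.99/√(32.2×0.1889) = 4.862.
By Bélanger, y₂/y₁ = ½[√(1 + 8Fr₁²) − 1] = ½[√190.09 − 1] = 6.394.
y₂ = 6.394 × 0.1889 = 1.208 ft.
V₂ = q/y₂ = 2.265/1.208 = 1.875 ft/s. E₁ = y₁ + V₁²/2g = 2.421 ft; E₂ = y₂ + V₂²/2g = 1.262 ft. ΔE = E₁ − E₂ = 1.159 ft.
Q = q·b = 2.265 × 1.58 = 3.579 cfs. P = γ·Q·ΔE/550 = 62.4 × 3.579 × 1.159 / 550 = 0.4706 hp.

P = 0.4706 hp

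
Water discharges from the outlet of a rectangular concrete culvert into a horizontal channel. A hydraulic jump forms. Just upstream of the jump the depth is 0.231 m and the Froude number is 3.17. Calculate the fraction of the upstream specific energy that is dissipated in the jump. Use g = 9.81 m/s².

Fr₁ = 3.17 (given).
By Bélanger, y₂/y₁ = ½[√(1 + 8Fr₁²) − 1] = ½[√81.39 − 1] = 4.01.
y₂ = 4.01 × 0.231 = 0.927 m.
E₁ = y₁(1 + Fr₁²/2) = 0.231×(1 + 3.17²/2) = 1.39 m. ΔE = (y₂ − y₁)³/(4y₁y₂) = 0.393 m. ΔE/E₁ = 0.393/1.39 = 0.282.

ΔE/E₁ = 0.282 (28.2%)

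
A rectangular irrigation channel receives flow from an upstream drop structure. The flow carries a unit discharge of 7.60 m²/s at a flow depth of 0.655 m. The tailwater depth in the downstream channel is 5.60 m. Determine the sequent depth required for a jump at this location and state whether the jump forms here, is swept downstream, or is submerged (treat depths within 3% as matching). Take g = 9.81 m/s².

V₁ = q/y₁ = 7.60/0.655 = 11.6 m/s. Fr₁ = V₁/√(g·y₁) = 11.6/√(9.81×0.655) = 4.58.
Sequent-depth ratio: y₂/y₁ = ½[√(1 + 8Fr₁²) − 1] = ½[√168.6 − 1] = 5.99.
y₂ = 5.99 × 0.655 = 3.93 m.
Tailwater y_tw = 5.60 m: y_tw > y₂, so the jump is submerged.

y₂ = 3.93 m; the jump is submerged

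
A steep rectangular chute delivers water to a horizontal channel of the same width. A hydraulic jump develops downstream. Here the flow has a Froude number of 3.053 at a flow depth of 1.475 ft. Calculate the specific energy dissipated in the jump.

Fr₁ = 3.053 (given).
Conjugate-depth relation: y₂/y₁ = ½[√(1 + 8Fr₁²) − 1] = ½[√75.566 − 1] = 3.846.
y₂ = 3.846 × 1.475 = 5.674 ft.
Head loss: ΔE = (y₂ − y₁)³/(4y₁y₂) = (5.674 − 1.475)³/(4×1.475×5.674) = 74.01/33.47 = 2.211 ft.

ΔE = 2.211 ft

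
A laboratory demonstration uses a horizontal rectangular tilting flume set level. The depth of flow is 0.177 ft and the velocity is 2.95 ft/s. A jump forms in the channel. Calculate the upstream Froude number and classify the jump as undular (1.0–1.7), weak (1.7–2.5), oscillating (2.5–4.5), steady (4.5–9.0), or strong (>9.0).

Fr₁ = V₁/√(g·y₁) = 2.95/√(32.2×0.177) = 1.24.
Fr₁ = 1.24 lies in the undular range.

Fr₁ = 1.24; undular jump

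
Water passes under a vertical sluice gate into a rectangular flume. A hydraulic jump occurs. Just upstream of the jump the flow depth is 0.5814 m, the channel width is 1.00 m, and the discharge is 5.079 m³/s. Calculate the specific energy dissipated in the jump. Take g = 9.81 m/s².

q = Q/b = 5.079/1.00 = 5.079 m²/s; V₁ = q/y₁ = 8.736 m/s. Fr₁ = V₁/√(g·y₁) = 3.658.
Bélanger equation: y₂/y₁ = ½[√(1 + 8Fr₁²) − 1] = ½[√108.04 − 1] = 4.697.
y₂ = 4.697 × 0.5814 = 2.731 m.
V₂ = q/y₂ = 5.079/2.731 = 1.860 m/s. E₁ = y₁ + V₁²/2g = 4.471 m; E₂ = y₂ + V₂²/2g = 2.907 m. ΔE = E₁ − E₂ = 1.564 m.

ΔE = 1.564 m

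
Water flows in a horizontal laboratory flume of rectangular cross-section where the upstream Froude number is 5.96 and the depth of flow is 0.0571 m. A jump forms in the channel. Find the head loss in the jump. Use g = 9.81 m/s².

Fr₁ = 5.96 (given).
From the momentum equation for a rectangular channel, y₂/y₁ = ½[√(1 + 8Fr₁²) − 1] = ½[√285.2 − 1] = 7.94.
y₂ = 7.94 × 0.0571 = 0.454 m.
V₁ = Fr₁·√(g·y₁) = 5.96×√(9.81×0.0571) = 4.46 m/s; q = V₁·y₁ = 0.255 m²/s. V₂ = q/y₂ = 0.255/0.454 = 0.562 m/s. E₁ = y₁ + V₁²/2g = 1.07 m; E₂ = y₂ + V₂²/2g = 0.470 m. ΔE = E₁ − E₂ = 0.602 m.

ΔE = 0.602 m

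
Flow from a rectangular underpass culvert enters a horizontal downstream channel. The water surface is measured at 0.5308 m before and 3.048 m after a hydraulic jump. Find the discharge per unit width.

For a rectangular channel the momentum equation gives q² = ½·g·y₁·y₂·(y₁ + y₂) = ½×9.81×0.5308×3.048×3.579 = 28.40.
q = √28.40 = 5.329 m²/s.

q = 5.329 m²/s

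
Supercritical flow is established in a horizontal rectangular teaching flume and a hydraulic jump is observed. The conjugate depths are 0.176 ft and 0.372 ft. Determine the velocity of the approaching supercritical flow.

V₁ = 4.32 ft/s

For a rectangular channel the momentum equation gives q² = ½·g·y₁·y₂·(y₁ + y₂) = ½×32.2×0.176×0.372×0.548 = 0.578.
q = √0.578 = 0.760 ft²/s.
V₁ = q/y₁ = 0.760/0.176 = 4.32 ft/s.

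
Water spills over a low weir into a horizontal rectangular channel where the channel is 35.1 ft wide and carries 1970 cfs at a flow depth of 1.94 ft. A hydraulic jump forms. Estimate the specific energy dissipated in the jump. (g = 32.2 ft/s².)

q = Q/b = 1970/35.1 = 56.1 ft²/s; V₁ = q/y₁ = 28.9 ft/s. Fr₁ = V₁/√(g·y₁) = 3.66.
Conjugate-depth relation: y₂/y₁ = ½[√(1 + 8Fr₁²) − 1] = ½[√108.2 − 1] = 4.70.
y₂ = 4.70 × 1.94 = 9.12 ft.
Head loss: ΔE = (y₂ − y₁)³/(4y₁y₂) = (9.12 − 1.94)³/(4×1.94×9.12) = 370/70.8 = 5.23 ft.

ΔE = 5.23 ft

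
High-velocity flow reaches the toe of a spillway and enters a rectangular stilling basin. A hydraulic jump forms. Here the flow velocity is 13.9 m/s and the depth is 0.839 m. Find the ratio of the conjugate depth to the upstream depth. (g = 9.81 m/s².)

Fr₁ = V₁/√(g·y₁) = 13.9/√(9.81×0.839) = 4.85.
Sequent-depth ratio: y₂/y₁ = ½[√(1 + 8Fr₁²) − 1] = ½[√188.8 − 1] = 6.37.

y₂/y₁ = 6.37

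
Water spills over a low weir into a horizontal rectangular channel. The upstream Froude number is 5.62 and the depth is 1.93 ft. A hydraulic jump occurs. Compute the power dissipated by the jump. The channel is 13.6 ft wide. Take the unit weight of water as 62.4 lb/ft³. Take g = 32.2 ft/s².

Fr₁ = 5.62 (given).
By Bélanger, y₂/y₁ = ½[√(1 + 8Fr₁²) − 1] = ½[√253.7 − 1] = 7.46.
y₂ = 7.46 × 1.93 = 14.4 ft.
V₁ = Fr₁·√(g·y₁) = 5.62×√(32.2×1.93) = 44.3 ft/s; q = V₁·y₁ = 85.5 ft²/s. V₂ = q/y₂ = 85.5/14.4 = 5.94 ft/s. E₁ = y₁ + V₁²/2g = 32.4 ft; E₂ = y₂ + V₂²/2g = 15.0 ft. ΔE = E₁ − E₂ = 17.5 ft.
Q = q·b = 85.5 × 13.6 = 1163 cfs. P = γ·Q·ΔE/550 = 62.4 × 1163 × 17.5 / 550 = 2303 hp.

P = 2303 hp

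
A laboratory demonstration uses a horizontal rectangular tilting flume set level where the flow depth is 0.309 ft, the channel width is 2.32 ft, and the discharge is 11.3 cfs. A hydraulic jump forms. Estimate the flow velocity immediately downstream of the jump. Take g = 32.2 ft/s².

q = Q/b = 11.3/2.32 = 4.87 ft²/s; V₁ = q/y₁ = 15.8 ft/s. Fr₁ = V₁/√(g·y₁) = 5.00.
Sequent-depth ratio: y₂/y₁ = ½[√(1 + 8Fr₁²) − 1] = ½[√200.8 − 1] = 6.58.
y₂ = 6.58 × 0.309 = 2.03 ft.
V₂ = q/y₂ = 4.87/2.03 = 2.39 ft/s.

V₂ = 2.39 ft/s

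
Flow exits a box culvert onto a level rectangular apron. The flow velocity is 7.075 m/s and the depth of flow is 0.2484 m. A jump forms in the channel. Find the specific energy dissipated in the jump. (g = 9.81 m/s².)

Fr₁ = V₁/√(g·y₁) = 7.075/√(9.81×0.2484) = 4.532.
By Bélanger, y₂/y₁ = ½[√(1 + 8Fr₁²) − 1] = ½[√165.33 − 1] = 5.929.
y₂ = 5.929 × 0.2484 = 1.473 m.
Head loss: ΔE = (y₂ − y₁)³/(4y₁y₂) = (1.473 − 0.2484)³/(4×0.2484×1.473) = 1.835/1.463 = 1.254 m.

ΔE = 1.254 m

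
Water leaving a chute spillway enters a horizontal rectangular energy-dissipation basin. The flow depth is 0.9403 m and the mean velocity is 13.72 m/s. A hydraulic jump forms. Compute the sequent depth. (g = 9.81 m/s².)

y₂ = 5.555 m

Fr₁ = V₁/√(g·y₁) = 13.72/√(9.81×0.9403) = 4.517.
Bélanger equation: y₂/y₁ = ½[√(1 + 8Fr₁²) − 1] = ½[√164.25 − 1] = 5.908.
y₂ = 5.908 × 0.9403 = 5.555 m.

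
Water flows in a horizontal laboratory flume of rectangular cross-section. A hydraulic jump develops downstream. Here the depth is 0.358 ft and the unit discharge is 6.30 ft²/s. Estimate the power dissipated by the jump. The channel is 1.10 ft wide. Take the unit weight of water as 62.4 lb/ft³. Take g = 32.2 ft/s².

V₁ = q/y₁ = 6.30/0.358 = 17.6 ft/s. Fr₁ = V₁/√(g·y₁) = 17.6/√(32.2×0.358) = 5.18.
From the momentum equation for a rectangular channel, y₂/y₁ = ½[√(1 + 8Fr₁²) − 1] = ½[√215.9 − 1] = 6.85.
y₂ = 6.85 × 0.358 = 2.45 ft.
Head loss: ΔE = (y₂ − y₁)³/(4y₁y₂) = (2.45 − 0.358)³/(4×0.358×2.45) = 9.17/3.51 = 2.61 ft.
Q = q·b = 6.30 × 1.10 = 6.93 cfs. P = γ·Q·ΔE/550 = 62.4 × 6.93 × 2.61 / 550 = 2.05 hp.

P = 2.05 hp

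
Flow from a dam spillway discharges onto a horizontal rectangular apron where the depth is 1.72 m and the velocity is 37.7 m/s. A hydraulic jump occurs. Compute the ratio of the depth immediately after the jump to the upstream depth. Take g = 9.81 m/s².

y₂/y₁ = 12.5

Fr₁ = V₁/√(g·y₁) = 37.7/√(9.81×1.72) = 9.18.
By Bélanger, y₂/y₁ = ½[√(1 + 8Fr₁²) − 1] = ½[√674.9 − 1] = 12.5.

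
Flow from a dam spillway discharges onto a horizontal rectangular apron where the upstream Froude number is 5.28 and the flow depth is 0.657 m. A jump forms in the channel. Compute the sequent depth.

y₂ = 4.59 m

Fr₁ = 5.28 (given).
By Bélanger, y₂/y₁ = ½[√(1 + 8Fr₁²) − 1] = ½[√224.0 − 1] = 6.98.
y₂ = 6.98 × 0.657 = 4.59 m.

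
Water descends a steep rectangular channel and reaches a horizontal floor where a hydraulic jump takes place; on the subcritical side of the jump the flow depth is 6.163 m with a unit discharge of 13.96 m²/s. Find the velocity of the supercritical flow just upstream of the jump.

V₂ = q/y₂ = 13.96/6.163 = 2.265 m/s; Fr₂ = V₂/√(g·y₂) = 0.2913.
From the momentum equation (using Fr₂), y₁/y₂ = ½[√(1 + 8Fr₂²) − 1] = ½[√1.6789 − 1] = 0.1479.
y₁ = 0.1479 × 6.163 = 0.9113 m.
V₁ = q/y₁ = 13.96/0.9113 = 15.32 m/s.

V₁ = 15.32 m/s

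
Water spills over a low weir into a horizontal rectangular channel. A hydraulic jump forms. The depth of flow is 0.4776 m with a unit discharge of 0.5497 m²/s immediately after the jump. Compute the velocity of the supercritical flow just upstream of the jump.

V₁ = 2.856 m/s

V₂ = q/y₂ = 0.5497/0.4776 = 1.151 m/s; Fr₂ = V₂/√(g·y₂) = 0.5317.
The Bélanger relation is symmetric: y₁/y₂ = ½[√(1 + 8Fr₂²) − 1] = ½[√3.2619 − 1] = 0.4030.
y₁ = 0.4030 × 0.4776 = 0.1925 m.
V₁ = q/y₁ = 0.5497/0.1925 = 2.856 m/s.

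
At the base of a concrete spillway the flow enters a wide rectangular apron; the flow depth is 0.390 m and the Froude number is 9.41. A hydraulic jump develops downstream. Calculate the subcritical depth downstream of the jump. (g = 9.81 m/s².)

Fr₁ = 9.41 (given).
From the momentum equation for a rectangular channel, y₂/y₁ = ½[√(1 + 8Fr₁²) − 1] = ½[√709.4 − 1] = 12.8.
y₂ = 12.8 × 0.390 = 5.00 m.

y₂ = 5.00 m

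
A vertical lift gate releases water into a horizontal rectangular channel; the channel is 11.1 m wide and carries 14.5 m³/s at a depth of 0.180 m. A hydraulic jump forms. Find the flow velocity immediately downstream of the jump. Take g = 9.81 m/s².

q = Q/b = 14.5/11.1 = 1.31 m²/s; V₁ = q/y₁ = 7.26 m/s. Fr₁ = V₁/√(g·y₁) = 5.46.
Sequent-depth ratio: y₂/y₁ = ½[√(1 + 8Fr₁²) − 1] = ½[√239.6 − 1] = 7.24.
y₂ = 7.24 × 0.180 = 1.30 m.
V₂ = q/y₂ = 1.31/1.30 = 1.00 m/s.

V₂ = 1.00 m/s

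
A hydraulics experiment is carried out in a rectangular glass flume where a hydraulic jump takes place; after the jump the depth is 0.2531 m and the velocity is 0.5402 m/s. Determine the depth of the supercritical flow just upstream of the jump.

Fr₂ = V₂/√(g·y₂) = 0.5402/√(9.81×0.2531) = 0.3428.
Since the conjugate-depth ratio holds either way, y₁/y₂ = ½[√(1 + 8Fr₂²) − 1] = ½[√1.9402 − 1] = 0.1965.
y₁ = 0.1965 × 0.2531 = 0.04972 m.

y₁ = 0.04972 m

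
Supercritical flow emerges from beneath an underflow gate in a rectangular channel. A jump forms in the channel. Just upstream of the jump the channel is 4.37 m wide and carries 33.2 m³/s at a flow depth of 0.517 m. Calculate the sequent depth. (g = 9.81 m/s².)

y₂ = 4.52 m

q = Q/b = 33.2/4.37 = 7.60 m²/s; V₁ = q/y₁ = 14.7 m/s. Fr₁ = V₁/√(g·y₁) = 6.53.
Conjugate-depth relation: y₂/y₁ = ½[√(1 + 8Fr₁²) − 1] = ½[√341.6 − 1] = 8.74.
y₂ = 8.74 × 0.517 = 4.52 m.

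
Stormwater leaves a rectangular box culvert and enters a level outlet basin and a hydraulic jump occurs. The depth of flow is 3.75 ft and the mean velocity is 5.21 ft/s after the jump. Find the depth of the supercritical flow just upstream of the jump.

y₁ = 1.26 ft

Fr₂ = V₂/√(g·y₂) = 5.21/√(32.2×3.75) = 0.474.
Applying the sequent-depth relation in reverse, y₁/y₂ = ½[√(1 + 8Fr₂²) − 1] = ½[√2.798 − 1] = 0.336.
y₁ = 0.336 × 3.75 = 1.26 ft.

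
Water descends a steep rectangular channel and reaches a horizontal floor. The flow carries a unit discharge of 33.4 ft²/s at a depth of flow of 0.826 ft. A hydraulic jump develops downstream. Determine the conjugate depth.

V₁ = q/y₁ = 33.4/0.826 = 40.4 ft/s. Fr₁ = V₁/√(g·y₁) = 40.4/√(32.2×0.826) = 7.84.
From the momentum equation for a rectangular channel, y₂/y₁ = ½[√(1 + 8Fr₁²) − 1] = ½[√492.8 − 1] = 10.6.
y₂ = 10.6 × 0.826 = 8.76 ft.

y₂ = 8.76 ft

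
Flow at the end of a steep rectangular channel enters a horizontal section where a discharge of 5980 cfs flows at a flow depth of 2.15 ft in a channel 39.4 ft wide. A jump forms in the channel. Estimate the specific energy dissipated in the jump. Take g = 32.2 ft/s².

q = Q/b = 5980/39.4 = 152 ft²/s; V₁ = q/y₁ = 70.6 ft/s. Fr₁ = V₁/√(g·y₁) = 8.48.
Conjugate-depth relation: y₂/y₁ = ½[√(1 + 8Fr₁²) − 1] = ½[√576.9 − 1] = 11.5.
y₂ = 11.5 × 2.15 = 24.7 ft.
Head loss: ΔE = (y₂ − y₁)³/(4y₁y₂) = (24.7 − 2.15)³/(4×2.15×24.7) = 11535/213 = 54.2 ft.

ΔE = 54.2 ft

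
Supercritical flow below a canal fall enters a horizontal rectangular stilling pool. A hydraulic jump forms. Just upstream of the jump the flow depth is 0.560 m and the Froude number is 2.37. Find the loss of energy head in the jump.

ΔE = 0.327 m

Fr₁ = 2.37 (given).
Sequent-depth ratio: y₂/y₁ = ½[√(1 + 8Fr₁²) − 1] = ½[√45.94 − 1] = 2.89.
y₂ = 2.89 × 0.560 = 1.62 m.
V₁ = Fr₁·√(g·y₁) = 2.37×√(9.81×0.560) = 5.55 m/s; q = V₁·y₁ = 3.11 m²/s. V₂ = q/y₂ = 3.11/1.62 = 1.92 m/s. E₁ = y₁ + V₁²/2g = 2.13 m; E₂ = y₂ + V₂²/2g = 1.81 m. ΔE = E₁ − E₂ = 0.327 m.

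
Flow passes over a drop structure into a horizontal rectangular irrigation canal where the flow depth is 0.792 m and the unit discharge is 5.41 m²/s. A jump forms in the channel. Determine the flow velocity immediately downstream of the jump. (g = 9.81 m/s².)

V₁ = q/y₁ = 5.41/0.792 = 6.83 m/s. Fr₁ = V₁/√(g·y₁) = 6.83/√(9.81×0.792) = 2.45.
Sequent-depth ratio: y₂/y₁ = ½[√(1 + 8Fr₁²) − 1] = ½[√49.04 − 1] = 3.00.
y₂ = 3.00 × 0.792 = 2.38 m.
V₂ = q/y₂ = 5.41/2.38 = 2.28 m/s.

V₂ = 2.28 m/s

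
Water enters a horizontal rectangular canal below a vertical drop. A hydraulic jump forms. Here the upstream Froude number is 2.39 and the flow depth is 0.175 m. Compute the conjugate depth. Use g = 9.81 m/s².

y₂ = 0.510 m

Fr₁ = 2.39 (given).
From the momentum equation for a rectangular channel, y₂/y₁ = ½[√(1 + 8Fr₁²) − 1] = ½[√46.70 − 1] = 2.92.
y₂ = 2.92 × 0.175 = 0.510 m.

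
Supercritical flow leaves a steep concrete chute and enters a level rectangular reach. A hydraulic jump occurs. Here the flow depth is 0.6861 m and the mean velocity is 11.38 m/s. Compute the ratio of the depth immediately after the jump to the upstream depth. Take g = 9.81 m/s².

y₂/y₁ = 5.724

Fr₁ = V₁/√(g·y₁) = 11.38/√(9.81×0.6861) = 4.386.
Conjugate-depth relation: y₂/y₁ = ½[√(1 + 8Fr₁²) − 1] = ½[√154.93 − 1] = 5.724.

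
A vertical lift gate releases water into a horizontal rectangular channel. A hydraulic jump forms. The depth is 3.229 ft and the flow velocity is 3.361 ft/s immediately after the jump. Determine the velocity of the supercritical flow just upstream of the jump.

Fr₂ = V₂/√(g·y₂) = 3.361/√(32.2×3.229) = 0.3296.
Applying the sequent-depth relation in reverse, y₁/y₂ = ½[√(1 + 8Fr₂²) − 1] = ½[√1.8692 − 1] = 0.1836.
y₁ = 0.1836 × 3.229 = 0.5928 ft.
V₁ = q/y₁ = 10.85/0.5928 = 18.31 ft/s.

V₁ = 18.31 ft/s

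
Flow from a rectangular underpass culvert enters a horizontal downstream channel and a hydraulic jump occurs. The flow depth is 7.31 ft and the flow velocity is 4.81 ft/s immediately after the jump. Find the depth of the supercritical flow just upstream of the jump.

Fr₂ = V₂/√(g·y₂) = 4.81/√(32.2×7.31) = 0.314.
Since the conjugate-depth ratio holds either way, y₁/y₂ = ½[√(1 + 8Fr₂²) − 1] = ½[√1.786 − 1] = 0.168.
y₁ = 0.168 × 7.31 = 1.23 ft.

y₁ = 1.23 ft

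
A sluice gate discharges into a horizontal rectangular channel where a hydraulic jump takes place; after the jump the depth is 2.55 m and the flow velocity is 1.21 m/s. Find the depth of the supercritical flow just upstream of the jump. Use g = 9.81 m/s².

Fr₂ = V₂/√(g·y₂) = 1.21/√(9.81×2.55) = 0.242.
Since the conjugate-depth ratio holds either way, y₁/y₂ = ½[√(1 + 8Fr₂²) − 1] = ½[√1.468 − 1] = 0.106.
y₁ = 0.106 × 2.55 = 0.270 m.

y₁ = 0.270 m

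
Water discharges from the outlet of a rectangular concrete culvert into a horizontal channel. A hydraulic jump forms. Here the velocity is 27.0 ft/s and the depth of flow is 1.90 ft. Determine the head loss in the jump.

ΔE = 4.26 ft

Fr₁ = V₁/√(g·y₁) = 27.0/√(32.2×1.90) = 3.45.
From the momentum equation for a rectangular channel, y₂/y₁ = ½[√(1 + 8Fr₁²) − 1] = ½[√96.33 − 1] = 4.41.
y₂ = 4.41 × 1.90 = 8.37 ft.
q = V₁·y₁ = 27.0 × 1.90 = 51.3 ft²/s. V₂ = q/y₂ = 51.3/8.37 = 6.13 ft/s. E₁ = y₁ + V₁²/2g = 13.2 ft; E₂ = y₂ + V₂²/2g = 8.96 ft. ΔE = E₁ − E₂ = 4.26 ft.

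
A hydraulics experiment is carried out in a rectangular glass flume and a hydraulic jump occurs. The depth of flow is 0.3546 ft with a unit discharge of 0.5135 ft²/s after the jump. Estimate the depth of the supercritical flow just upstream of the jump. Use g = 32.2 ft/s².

y₁ = 0.1013 ft

V₂ = q/y₂ = 0.5135/0.3546 = 1.448 ft/s; Fr₂ = V₂/√(g·y₂) = 0.4286.
From the momentum equation (using Fr₂), y₁/y₂ = ½[√(1 + 8Fr₂²) − 1] = ½[√2.4693 − 1] = 0.2857.
y₁ = 0.2857 × 0.3546 = 0.1013 ft.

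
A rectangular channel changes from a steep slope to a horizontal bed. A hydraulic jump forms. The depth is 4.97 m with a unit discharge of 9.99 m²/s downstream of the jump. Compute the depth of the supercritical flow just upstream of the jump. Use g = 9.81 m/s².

y₁ = 0.720 m

V₂ = q/y₂ = 9.99/4.97 = 2.01 m/s; Fr₂ = V₂/√(g·y₂) = 0.288.
From the momentum equation (using Fr₂), y₁/y₂ = ½[√(1 + 8Fr₂²) − 1] = ½[√1.663 − 1] = 0.145.
y₁ = 0.145 × 4.97 = 0.720 m.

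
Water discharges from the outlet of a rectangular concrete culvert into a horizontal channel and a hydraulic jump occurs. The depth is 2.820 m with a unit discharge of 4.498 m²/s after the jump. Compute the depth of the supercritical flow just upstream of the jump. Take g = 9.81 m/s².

y₁ = 0.4476 m

V₂ = q/y₂ = 4.498/2.820 = 1.595 m/s; Fr₂ = V₂/√(g·y₂) = 0.3033.
Since the conjugate-depth ratio holds either way, y₁/y₂ = ½[√(1 + 8Fr₂²) − 1] = ½[√1.7357 − 1] = 0.1587.
y₁ = 0.1587 × 2.820 = 0.4476 m.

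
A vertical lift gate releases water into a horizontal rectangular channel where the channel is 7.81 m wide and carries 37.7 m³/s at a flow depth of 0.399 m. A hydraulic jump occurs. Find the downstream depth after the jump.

q = Q/b = 37.7/7.81 = 4.83 m²/s; V₁ = q/y₁ = 12.1 m/s. Fr₁ = V₁/√(g·y₁) = 6.12.
Conjugate-depth relation: y₂/y₁ = ½[√(1 + 8Fr₁²) − 1] = ½[√300.1 − 1] = 8.16.
y₂ = 8.16 × 0.399 = 3.26 m.

y₂ = 3.26 m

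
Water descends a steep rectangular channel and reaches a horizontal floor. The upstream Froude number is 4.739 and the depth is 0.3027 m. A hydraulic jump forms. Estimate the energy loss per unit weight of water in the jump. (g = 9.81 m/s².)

Fr₁ = 4.739 (given).
Sequent-depth ratio: y₂/y₁ = ½[√(1 + 8Fr₁²) − 1] = ½[√180.66 − 1] = 6.221.
y₂ = 6.221 × 0.3027 = 1.883 m.
Head loss: ΔE = (y₂ − y₁)³/(4y₁y₂) = (1.883 − 0.3027)³/(4×0.3027×1.883) = 3.946/2.280 = 1.731 m.

ΔE = 1.731 m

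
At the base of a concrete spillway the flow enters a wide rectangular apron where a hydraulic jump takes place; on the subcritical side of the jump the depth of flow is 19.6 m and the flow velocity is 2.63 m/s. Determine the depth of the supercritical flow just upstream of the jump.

Fr₂ = V₂/√(g·y₂) = 2.63/√(9.81×19.6) = 0.190.
Since the conjugate-depth ratio holds either way, y₁/y₂ = ½[√(1 + 8Fr₂²) − 1] = ½[√1.288 − 1] = 0.0674.
y₁ = 0.0674 × 19.6 = 1.32 m.

y₁ = 1.32 m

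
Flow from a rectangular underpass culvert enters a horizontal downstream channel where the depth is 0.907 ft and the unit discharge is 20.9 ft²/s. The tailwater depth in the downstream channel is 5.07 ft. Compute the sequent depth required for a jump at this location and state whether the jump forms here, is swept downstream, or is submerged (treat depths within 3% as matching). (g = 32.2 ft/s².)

V₁ = q/y₁ = 20.9/0.907 = 23.0 ft/s. Fr₁ = V₁/√(g·y₁) = 23.0/√(32.2×0.907) = 4.26.
Bélanger equation: y₂/y₁ = ½[√(1 + 8Fr₁²) − 1] = ½[√146.4 − 1] = 5.55.
y₂ = 5.55 × 0.907 = 5.03 ft.
Tailwater y_tw = 5.07 ft: y_tw ≈ y₂, so the jump forms here.

y₂ = 5.03 ft; the jump forms here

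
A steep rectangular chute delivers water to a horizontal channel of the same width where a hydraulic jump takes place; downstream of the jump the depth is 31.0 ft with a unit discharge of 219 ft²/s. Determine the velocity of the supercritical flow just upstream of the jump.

V₂ = q/y₂ = 219/31.0 = 7.06 ft/s; Fr₂ = V₂/√(g·y₂) = 0.224.
From the momentum equation (using Fr₂), y₁/y₂ = ½[√(1 + 8Fr₂²) − 1] = ½[√1.400 − 1] = 0.0916.
y₁ = 0.0916 × 31.0 = 2.84 ft.
V₁ = q/y₁ = 219/2.84 = 77.1 ft/s.

V₁ = 77.1 ft/s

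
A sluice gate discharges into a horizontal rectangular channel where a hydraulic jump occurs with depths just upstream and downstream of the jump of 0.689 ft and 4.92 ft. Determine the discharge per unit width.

q = 17.5 ft²/s

For a rectangular channel the momentum equation gives q² = ½·g·y₁·y₂·(y₁ + y₂) = ½×32.2×0.689×4.92×5.61 = 306.
q = √306 = 17.5 ft²/s.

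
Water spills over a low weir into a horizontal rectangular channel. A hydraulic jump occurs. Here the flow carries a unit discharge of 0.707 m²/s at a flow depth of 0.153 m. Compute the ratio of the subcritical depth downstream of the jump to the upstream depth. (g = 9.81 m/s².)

V₁ = q/y₁ = 0.707/0.153 = 4.62 m/s. Fr₁ = V₁/√(g·y₁) = 4.62/√(9.81×0.153) = 3.77.
Conjugate-depth relation: y₂/y₁ = ½[√(1 + 8Fr₁²) − 1] = ½[√114.8 − 1] = 4.86.

y₂/y₁ = 4.86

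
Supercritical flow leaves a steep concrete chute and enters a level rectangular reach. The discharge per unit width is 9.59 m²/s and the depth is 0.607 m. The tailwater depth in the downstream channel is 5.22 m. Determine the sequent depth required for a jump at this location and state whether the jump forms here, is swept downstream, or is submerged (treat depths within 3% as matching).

V₁ = q/y₁ = 9.59/0.607 = 15.8 m/s. Fr₁ = V₁/√(g·y₁) = 15.8/√(9.81×0.607) = 6.47.
From the momentum equation for a rectangular channel, y₂/y₁ = ½[√(1 + 8Fr₁²) − 1] = ½[√336.3 − 1] = 8.67.
y₂ = 8.67 × 0.607 = 5.26 m.
Tailwater y_tw = 5.22 m: y_tw ≈ y₂, so the jump forms here.

y₂ = 5.26 m; the jump forms here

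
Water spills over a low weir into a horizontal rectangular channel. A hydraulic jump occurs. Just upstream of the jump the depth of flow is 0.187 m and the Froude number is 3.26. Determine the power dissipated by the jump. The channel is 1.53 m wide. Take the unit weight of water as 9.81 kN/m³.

Fr₁ = 3.26 (given).
Conjugate-depth relation: y₂/y₁ = ½[√(1 + 8Fr₁²) − 1] = ½[√86.02 − 1] = 4.14.
y₂ = 4.14 × 0.187 = 0.774 m.
Head loss: ΔE = (y₂ − y₁)³/(4y₁y₂) = (0.774 − 0.187)³/(4×0.187×0.774) = 0.202/0.579 = 0.349 m.
V₁ = Fr₁·√(g·y₁) = 3.26×√(9.81×0.187) = 4.42 m/s; q = V₁·y₁ = 0.826 m²/s. Q = q·b = 0.826 × 1.53 = 1.26 m³/s. P = γ·Q·ΔE = 9.81 × 1.26 × 0.349 = 4.32 kW.

P = 4.32 kW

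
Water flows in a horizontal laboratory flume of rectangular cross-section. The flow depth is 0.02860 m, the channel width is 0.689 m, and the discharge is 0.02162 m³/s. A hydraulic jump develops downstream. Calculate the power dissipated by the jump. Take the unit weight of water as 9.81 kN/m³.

q = Q/b = 0.02162/0.689 = 0.03138 m²/s; V₁ = q/y₁ = 1.097 m/s. Fr₁ = V₁/√(g·y₁) = 2.071.
Sequent-depth ratio: y₂/y₁ = ½[√(1 + 8Fr₁²) − 1] = ½[√35.324 − 1] = 2.472.
y₂ = 2.472 × 0.02860 = 0.07069 m.
Head loss: ΔE = (y₂ − y₁)³/(4y₁y₂) = (0.07069 − 0.02860)³/(4×0.02860×0.07069) = 0.00007457/0.008087 = 0.009221 m.
P = γ·Q·ΔE = 9.81 × 0.02162 × 0.009221 = 0.001956 kW.

P = 0.001956 kW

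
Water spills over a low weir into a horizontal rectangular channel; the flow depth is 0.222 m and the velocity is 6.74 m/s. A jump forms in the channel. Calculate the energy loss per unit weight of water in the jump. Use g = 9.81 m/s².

ΔE = 1.15 m

Fr₁ = V₁/√(g·y₁) = 6.74/√(9.81×0.222) = 4.57.
Bélanger equation: y₂/y₁ = ½[√(1 + 8Fr₁²) − 1] = ½[√167.9 − 1] = 5.98.
y₂ = 5.98 × 0.222 = 1.33 m.
Head loss: ΔE = (y₂ − y₁)³/(4y₁y₂) = (1.33 − 0.222)³/(4×0.222×1.33) = 1.35/1.18 = 1.15 m.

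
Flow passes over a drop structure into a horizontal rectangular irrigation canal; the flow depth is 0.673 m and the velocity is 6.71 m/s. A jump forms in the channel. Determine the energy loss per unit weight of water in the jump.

ΔE = 0.576 m

Fr₁ = V₁/√(g·y₁) = 6.71/√(9.81×0.673) = 2.61.
By Bélanger, y₂/y₁ = ½[√(1 + 8Fr₁²) − 1] = ½[√55.56 − 1] = 3.23.
y₂ = 3.23 × 0.673 = 2.17 m.
Head loss: ΔE = (y₂ − y₁)³/(4y₁y₂) = (2.17 − 0.673)³/(4×0.673×2.17) = 3.37/5.85 = 0.576 m.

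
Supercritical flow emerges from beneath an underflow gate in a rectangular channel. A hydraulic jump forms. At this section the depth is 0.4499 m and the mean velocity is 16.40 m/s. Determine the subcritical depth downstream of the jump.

Fr₁ = V₁/√(g·y₁) = 16.40/√(9.81×0.4499) = 7.806.
Conjugate-depth relation: y₂/y₁ = ½[√(1 + 8Fr₁²) − 1] = ½[√488.52 − 1] = 10.55.
y₂ = 10.55 × 0.4499 = 4.747 m.

y₂ = 4.747 m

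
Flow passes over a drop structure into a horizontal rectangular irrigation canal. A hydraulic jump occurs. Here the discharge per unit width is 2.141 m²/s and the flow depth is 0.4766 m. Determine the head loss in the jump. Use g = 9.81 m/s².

V₁ = q/y₁ = 2.141/0.4766 = 4.492 m/s. Fr₁ = V₁/√(g·y₁) = 4.492/√(9.81×0.4766) = 2.078.
Bélanger equation: y₂/y₁ = ½[√(1 + 8Fr₁²) − 1] = ½[√35.530 − 1] = 2.480.
y₂ = 2.480 × 0.4766 = 1.182 m.
Head loss: ΔE = (y₂ − y₁)³/(4y₁y₂) = (1.182 − 0.4766)³/(4×0.4766×1.182) = 0.3512/2.254 = 0.1558 m.

ΔE = 0.1558 m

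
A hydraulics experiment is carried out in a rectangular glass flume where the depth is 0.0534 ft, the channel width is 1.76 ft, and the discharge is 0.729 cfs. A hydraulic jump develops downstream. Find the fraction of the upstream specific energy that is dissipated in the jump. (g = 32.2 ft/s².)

ΔE/E₁ = 0.559 (55.9%)

q = Q/b = 0.729/1.76 = 0.414 ft²/s; V₁ = q/y₁ = 7.76 ft/s. Fr₁ = V₁/√(g·y₁) = 5.92.
By Bélanger, y₂/y₁ = ½[√(1 + 8Fr₁²) − 1] = ½[√280.9 − 1] = 7.88.
y₂ = 7.88 × 0.0534 = 0.421 ft.
E₁ = y₁ + V₁²/2g = 0.988 ft. ΔE = (y₂ − y₁)³/(4y₁y₂) = 0.552 ft. ΔE/E₁ = 0.552/0.988 = 0.559.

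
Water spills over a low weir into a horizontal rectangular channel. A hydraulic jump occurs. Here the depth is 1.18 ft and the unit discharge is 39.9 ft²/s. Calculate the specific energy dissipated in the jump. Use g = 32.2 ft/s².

ΔE = 10.0 ft

V₁ = q/y₁ = 39.9/1.18 = 33.8 ft/s. Fr₁ = V₁/√(g·y₁) = 33.8/√(32.2×1.18) = 5.49.
Sequent-depth ratio: y₂/y₁ = ½[√(1 + 8Fr₁²) − 1] = ½[√241.7 − 1] = 7.27.
y₂ = 7.27 × 1.18 = 8.58 ft.
V₂ = q/y₂ = 39.9/8.58 = 4.65 ft/s. E₁ = y₁ + V₁²/2g = 18.9 ft; E₂ = y₂ + V₂²/2g = 8.92 ft. ΔE = E₁ − E₂ = 10.0 ft.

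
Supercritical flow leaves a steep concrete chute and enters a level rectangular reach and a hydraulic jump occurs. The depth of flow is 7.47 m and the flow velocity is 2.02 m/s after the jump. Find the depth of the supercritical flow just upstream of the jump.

y₁ = 0.755 m

Fr₂ = V₂/√(g·y₂) = 2.02/√(9.81×7.47) = 0.236.
From the momentum equation (using Fr₂), y₁/y₂ = ½[√(1 + 8Fr₂²) − 1] = ½[√1.445 − 1] = 0.101.
y₁ = 0.101 × 7.47 = 0.755 m.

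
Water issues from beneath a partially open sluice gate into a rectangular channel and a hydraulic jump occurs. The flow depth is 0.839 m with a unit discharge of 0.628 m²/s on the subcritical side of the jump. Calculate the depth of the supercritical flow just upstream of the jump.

V₂ = q/y₂ = 0.628/0.839 = 0.749 m/s; Fr₂ = V₂/√(g·y₂) = 0.261.
From the momentum equation (using Fr₂), y₁/y₂ = ½[√(1 + 8Fr₂²) − 1] = ½[√1.545 − 1] = 0.121.
y₁ = 0.121 × 0.839 = 0.102 m.

y₁ = 0.102 m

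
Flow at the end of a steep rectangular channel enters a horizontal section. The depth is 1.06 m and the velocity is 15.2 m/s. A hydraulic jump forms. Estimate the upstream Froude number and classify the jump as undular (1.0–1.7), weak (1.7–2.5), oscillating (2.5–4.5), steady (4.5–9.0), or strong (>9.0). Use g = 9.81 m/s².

Fr₁ = V₁/√(g·y₁) = 15.2/√(9.81×1.06) = 4.71.
Fr₁ = 4.71 lies in the steady range.

Fr₁ = 4.71; steady jump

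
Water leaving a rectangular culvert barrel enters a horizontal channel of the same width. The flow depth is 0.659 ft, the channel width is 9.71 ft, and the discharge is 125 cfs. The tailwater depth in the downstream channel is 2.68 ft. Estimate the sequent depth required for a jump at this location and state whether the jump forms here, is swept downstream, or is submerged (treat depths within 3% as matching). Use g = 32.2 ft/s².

y₂ = 3.64 ft; the jump is swept downstream

q = Q/b = 125/9.71 = 12.9 ft²/s; V₁ = q/y₁ = 19.5 ft/s. Fr₁ = V₁/√(g·y₁) = 4.24.
Conjugate-depth relation: y₂/y₁ = ½[√(1 + 8Fr₁²) − 1] = ½[√144.9 − 1] = 5.52.
y₂ = 5.52 × 0.659 = 3.64 ft.
Tailwater y_tw = 2.68 ft: y_tw < y₂, so the jump is swept downstream.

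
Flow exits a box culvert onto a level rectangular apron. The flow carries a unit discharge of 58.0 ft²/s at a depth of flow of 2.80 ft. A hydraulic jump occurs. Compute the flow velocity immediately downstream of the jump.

V₁ = q/y₁ = 58.0/2.80 = 20.7 ft/s. Fr₁ = V₁/√(g·y₁) = 20.7/√(32.2×2.80) = 2.18.
From the momentum equation for a rectangular channel, y₂/y₁ = ½[√(1 + 8Fr₁²) − 1] = ½[√39.07 − 1] = 2.63.
y₂ = 2.63 × 2.80 = 7.35 ft.
V₂ = q/y₂ = 58.0/7.35 = 7.89 ft/s.

V₂ = 7.89 ft/s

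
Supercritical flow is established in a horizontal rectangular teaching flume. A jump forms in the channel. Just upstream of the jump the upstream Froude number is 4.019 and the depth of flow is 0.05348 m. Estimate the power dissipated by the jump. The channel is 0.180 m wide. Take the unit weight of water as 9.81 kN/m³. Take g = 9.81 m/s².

P = 0.05252 kW

Fr₁ = 4.019 (given).
By Bélanger, y₂/y₁ = ½[√(1 + 8Fr₁²) − 1] = ½[√130.22 − 1] = 5.206.
y₂ = 5.206 × 0.05348 = 0.2784 m.
Head loss: ΔE = (y₂ − y₁)³/(4y₁y₂) = (0.2784 − 0.05348)³/(4×0.05348×0.2784) = 0.01138/0.05956 = 0.1911 m.
V₁ = Fr₁·√(g·y₁) = 4.019×√(9.81×0.05348) = 2.911 m/s; q = V₁·y₁ = 0.1557 m²/s. Q = q·b = 0.1557 × 0.180 = 0.02802 m³/s. P = γ·Q·ΔE = 9.81 × 0.02802 × 0.1911 = 0.05252 kW.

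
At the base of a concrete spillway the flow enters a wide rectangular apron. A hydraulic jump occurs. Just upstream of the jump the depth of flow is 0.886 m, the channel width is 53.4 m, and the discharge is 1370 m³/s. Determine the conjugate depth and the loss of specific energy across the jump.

q = Q/b = 1370/53.4 = 25.7 m²/s; V₁ = q/y₁ = 29.0 m/s. Fr₁ = V₁/√(g·y₁) = 9.82.
Bélanger equation: y₂/y₁ = ½[√(1 + 8Fr₁²) − 1] = ½[√772.8 − 1] = 13.4.
y₂ = 13.4 × 0.886 = 11.9 m.
Head loss: ΔE = (y₂ − y₁)³/(4y₁y₂) = (11.9 − 0.886)³/(4×0.886×11.9) = 1326/42.1 = 31.5 m.

y₂ = 11.9 m; ΔE = 31.5 m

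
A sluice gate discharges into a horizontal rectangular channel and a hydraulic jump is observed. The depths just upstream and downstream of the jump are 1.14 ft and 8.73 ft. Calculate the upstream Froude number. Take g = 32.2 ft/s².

Fr₁ = 5.76

For a rectangular channel the momentum equation gives q² = ½·g·y₁·y₂·(y₁ + y₂) = ½×32.2×1.14×8.73×9.87 = 1581.
q = √1581 = 39.8 ft²/s.
V₁ = q/y₁ = 34.9 ft/s; Fr₁ = V₁/√(g·y₁) = 5.76.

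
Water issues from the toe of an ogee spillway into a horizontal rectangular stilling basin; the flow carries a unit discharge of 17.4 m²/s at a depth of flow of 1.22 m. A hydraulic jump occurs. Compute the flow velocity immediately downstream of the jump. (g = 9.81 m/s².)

V₁ = q/y₁ = 17.4/1.22 = 14.3 m/s. Fr₁ = V₁/√(g·y₁) = 14.3/√(9.81×1.22) = 4.12.
By Bélanger, y₂/y₁ = ½[√(1 + 8Fr₁²) − 1] = ½[√137.0 − 1] = 5.35.
y₂ = 5.35 × 1.22 = 6.53 m.
V₂ = q/y₂ = 17.4/6.53 = 2.67 m/s.

V₂ = 2.67 m/s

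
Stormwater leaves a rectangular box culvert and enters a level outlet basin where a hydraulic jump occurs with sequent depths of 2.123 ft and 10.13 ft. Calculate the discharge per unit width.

For a rectangular channel the momentum equation gives q² = ½·g·y₁·y₂·(y₁ + y₂) = ½×32.2×2.123×10.13×12.25 = 4243.
q = √4243 = 65.13 ft²/s.

q = 65.13 ft²/s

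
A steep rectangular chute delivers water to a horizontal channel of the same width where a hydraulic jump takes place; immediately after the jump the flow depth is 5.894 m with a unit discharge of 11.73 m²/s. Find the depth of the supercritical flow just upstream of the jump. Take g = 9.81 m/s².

V₂ = q/y₂ = 11.73/5.894 = 1.990 m/s; Fr₂ = V₂/√(g·y₂) = 0.2617.
The Bélanger relation is symmetric: y₁/y₂ = ½[√(1 + 8Fr₂²) − 1] = ½[√1.5480 − 1] = 0.1221.
y₁ = 0.1221 × 5.894 = 0.7196 m.

y₁ = 0.7196 m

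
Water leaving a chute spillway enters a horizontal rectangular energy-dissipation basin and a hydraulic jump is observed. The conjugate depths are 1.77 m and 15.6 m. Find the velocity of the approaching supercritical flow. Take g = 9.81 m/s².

V₁ = 27.4 m/s

For a rectangular channel the momentum equation gives q² = ½·g·y₁·y₂·(y₁ + y₂) = ½×9.81×1.77×15.6×17.4 = 2353.
q = √2353 = 48.5 m²/s.
V₁ = q/y₁ = 48.5/1.77 = 27.4 m/s.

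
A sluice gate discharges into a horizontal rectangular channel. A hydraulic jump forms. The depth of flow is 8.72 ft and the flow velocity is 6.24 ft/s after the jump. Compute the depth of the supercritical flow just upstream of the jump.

y₁ = 1.97 ft

Fr₂ = V₂/√(g·y₂) = 6.24/√(32.2×8.72) = 0.372.
The Bélanger relation is symmetric: y₁/y₂ = ½[√(1 + 8Fr₂²) − 1] = ½[√2.109 − 1] = 0.226.
y₁ = 0.226 × 8.72 = 1.97 ft.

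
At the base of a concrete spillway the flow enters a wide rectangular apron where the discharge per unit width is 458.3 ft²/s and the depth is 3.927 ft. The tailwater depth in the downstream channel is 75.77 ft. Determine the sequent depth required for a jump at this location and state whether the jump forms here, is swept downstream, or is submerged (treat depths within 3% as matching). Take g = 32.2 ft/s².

V₁ = q/y₁ = 458.3/3.927 = 116.7 ft/s. Fr₁ = V₁/√(g·y₁) = 116.7/√(32.2×3.927) = 10.38.
Conjugate-depth relation: y₂/y₁ = ½[√(1 + 8Fr₁²) − 1] = ½[√862.69 − 1] = 14.19.
y₂ = 14.19 × 3.927 = 55.71 ft.
Tailwater y_tw = 75.77 ft: y_tw > y₂, so the jump is submerged.

y₂ = 55.71 ft; the jump is submerged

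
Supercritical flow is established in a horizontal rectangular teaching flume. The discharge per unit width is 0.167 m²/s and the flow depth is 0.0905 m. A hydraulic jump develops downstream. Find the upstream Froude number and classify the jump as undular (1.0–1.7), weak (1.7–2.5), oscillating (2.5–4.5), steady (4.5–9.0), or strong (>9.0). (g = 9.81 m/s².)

V₁ = q/y₁ = 0.167/0.0905 = 1.85 m/s. Fr₁ = V₁/√(g·y₁) = 1.85/√(9.81×0.0905) = 1.96.
Fr₁ = 1.96 lies in the weak range.

Fr₁ = 1.96; weak jump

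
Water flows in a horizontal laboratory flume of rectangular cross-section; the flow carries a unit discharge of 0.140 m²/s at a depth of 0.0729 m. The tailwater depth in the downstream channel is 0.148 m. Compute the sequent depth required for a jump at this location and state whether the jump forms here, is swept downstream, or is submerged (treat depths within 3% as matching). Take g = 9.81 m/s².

y₂ = 0.200 m; the jump is swept downstream

V₁ = q/y₁ = 0.140/0.0729 = 1.92 m/s. Fr₁ = V₁/√(g·y₁) = 1.92/√(9.81×0.0729) = 2.27.
Sequent-depth ratio: y₂/y₁ = ½[√(1 + 8Fr₁²) − 1] = ½[√42.26 − 1] = 2.75.
y₂ = 2.75 × 0.0729 = 0.200 m.
Tailwater y_tw = 0.148 m: y_tw < y₂, so the jump is swept downstream.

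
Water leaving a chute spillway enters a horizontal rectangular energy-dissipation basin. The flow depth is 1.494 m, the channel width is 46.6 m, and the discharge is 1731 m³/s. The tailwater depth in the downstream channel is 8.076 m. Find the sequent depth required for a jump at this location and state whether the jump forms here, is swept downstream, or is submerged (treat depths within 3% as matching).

q = Q/b = 1731/46.6 = 37.15 m²/s; V₁ = q/y₁ = 24.86 m/s. Fr₁ = V₁/√(g·y₁) = 6.495.
Sequent-depth ratio: y₂/y₁ = ½[√(1 + 8Fr₁²) − 1] = ½[√338.44 − 1] = 8.698.
y₂ = 8.698 × 1.494 = 13.00 m.
Tailwater y_tw = 8.076 m: y_tw < y₂, so the jump is swept downstream.

y₂ = 13.00 m; the jump is swept downstream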